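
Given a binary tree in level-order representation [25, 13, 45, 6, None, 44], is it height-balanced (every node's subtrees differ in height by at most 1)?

Tree (level-order array): [25, 13, 45, 6, None, 44]
Definition: a tree is height-balanced if, at every node, |h(left) - h(right)| <= 1 (empty subtree has height -1).
Bottom-up per-node check:
  node 6: h_left=-1, h_right=-1, diff=0 [OK], height=0
  node 13: h_left=0, h_right=-1, diff=1 [OK], height=1
  node 44: h_left=-1, h_right=-1, diff=0 [OK], height=0
  node 45: h_left=0, h_right=-1, diff=1 [OK], height=1
  node 25: h_left=1, h_right=1, diff=0 [OK], height=2
All nodes satisfy the balance condition.
Result: Balanced


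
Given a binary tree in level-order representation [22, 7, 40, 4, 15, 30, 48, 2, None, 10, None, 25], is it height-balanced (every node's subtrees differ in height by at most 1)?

Tree (level-order array): [22, 7, 40, 4, 15, 30, 48, 2, None, 10, None, 25]
Definition: a tree is height-balanced if, at every node, |h(left) - h(right)| <= 1 (empty subtree has height -1).
Bottom-up per-node check:
  node 2: h_left=-1, h_right=-1, diff=0 [OK], height=0
  node 4: h_left=0, h_right=-1, diff=1 [OK], height=1
  node 10: h_left=-1, h_right=-1, diff=0 [OK], height=0
  node 15: h_left=0, h_right=-1, diff=1 [OK], height=1
  node 7: h_left=1, h_right=1, diff=0 [OK], height=2
  node 25: h_left=-1, h_right=-1, diff=0 [OK], height=0
  node 30: h_left=0, h_right=-1, diff=1 [OK], height=1
  node 48: h_left=-1, h_right=-1, diff=0 [OK], height=0
  node 40: h_left=1, h_right=0, diff=1 [OK], height=2
  node 22: h_left=2, h_right=2, diff=0 [OK], height=3
All nodes satisfy the balance condition.
Result: Balanced


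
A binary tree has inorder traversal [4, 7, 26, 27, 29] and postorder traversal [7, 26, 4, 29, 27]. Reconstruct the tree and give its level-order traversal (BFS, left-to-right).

Inorder:   [4, 7, 26, 27, 29]
Postorder: [7, 26, 4, 29, 27]
Algorithm: postorder visits root last, so walk postorder right-to-left;
each value is the root of the current inorder slice — split it at that
value, recurse on the right subtree first, then the left.
Recursive splits:
  root=27; inorder splits into left=[4, 7, 26], right=[29]
  root=29; inorder splits into left=[], right=[]
  root=4; inorder splits into left=[], right=[7, 26]
  root=26; inorder splits into left=[7], right=[]
  root=7; inorder splits into left=[], right=[]
Reconstructed level-order: [27, 4, 29, 26, 7]


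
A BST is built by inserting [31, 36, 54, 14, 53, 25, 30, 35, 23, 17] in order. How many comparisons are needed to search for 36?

Search path for 36: 31 -> 36
Found: True
Comparisons: 2


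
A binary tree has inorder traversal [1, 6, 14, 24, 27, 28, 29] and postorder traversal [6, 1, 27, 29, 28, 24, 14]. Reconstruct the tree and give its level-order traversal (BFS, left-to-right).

Inorder:   [1, 6, 14, 24, 27, 28, 29]
Postorder: [6, 1, 27, 29, 28, 24, 14]
Algorithm: postorder visits root last, so walk postorder right-to-left;
each value is the root of the current inorder slice — split it at that
value, recurse on the right subtree first, then the left.
Recursive splits:
  root=14; inorder splits into left=[1, 6], right=[24, 27, 28, 29]
  root=24; inorder splits into left=[], right=[27, 28, 29]
  root=28; inorder splits into left=[27], right=[29]
  root=29; inorder splits into left=[], right=[]
  root=27; inorder splits into left=[], right=[]
  root=1; inorder splits into left=[], right=[6]
  root=6; inorder splits into left=[], right=[]
Reconstructed level-order: [14, 1, 24, 6, 28, 27, 29]


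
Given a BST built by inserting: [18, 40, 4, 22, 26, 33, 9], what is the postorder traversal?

Tree insertion order: [18, 40, 4, 22, 26, 33, 9]
Tree (level-order array): [18, 4, 40, None, 9, 22, None, None, None, None, 26, None, 33]
Postorder traversal: [9, 4, 33, 26, 22, 40, 18]


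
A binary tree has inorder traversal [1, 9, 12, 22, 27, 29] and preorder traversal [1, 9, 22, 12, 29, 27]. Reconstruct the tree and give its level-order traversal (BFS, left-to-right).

Inorder:  [1, 9, 12, 22, 27, 29]
Preorder: [1, 9, 22, 12, 29, 27]
Algorithm: preorder visits root first, so consume preorder in order;
for each root, split the current inorder slice at that value into
left-subtree inorder and right-subtree inorder, then recurse.
Recursive splits:
  root=1; inorder splits into left=[], right=[9, 12, 22, 27, 29]
  root=9; inorder splits into left=[], right=[12, 22, 27, 29]
  root=22; inorder splits into left=[12], right=[27, 29]
  root=12; inorder splits into left=[], right=[]
  root=29; inorder splits into left=[27], right=[]
  root=27; inorder splits into left=[], right=[]
Reconstructed level-order: [1, 9, 22, 12, 29, 27]


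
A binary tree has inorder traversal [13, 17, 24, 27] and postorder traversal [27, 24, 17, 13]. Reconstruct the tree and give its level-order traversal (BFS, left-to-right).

Inorder:   [13, 17, 24, 27]
Postorder: [27, 24, 17, 13]
Algorithm: postorder visits root last, so walk postorder right-to-left;
each value is the root of the current inorder slice — split it at that
value, recurse on the right subtree first, then the left.
Recursive splits:
  root=13; inorder splits into left=[], right=[17, 24, 27]
  root=17; inorder splits into left=[], right=[24, 27]
  root=24; inorder splits into left=[], right=[27]
  root=27; inorder splits into left=[], right=[]
Reconstructed level-order: [13, 17, 24, 27]


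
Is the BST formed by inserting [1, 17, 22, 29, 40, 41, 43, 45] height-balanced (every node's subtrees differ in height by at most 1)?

Tree (level-order array): [1, None, 17, None, 22, None, 29, None, 40, None, 41, None, 43, None, 45]
Definition: a tree is height-balanced if, at every node, |h(left) - h(right)| <= 1 (empty subtree has height -1).
Bottom-up per-node check:
  node 45: h_left=-1, h_right=-1, diff=0 [OK], height=0
  node 43: h_left=-1, h_right=0, diff=1 [OK], height=1
  node 41: h_left=-1, h_right=1, diff=2 [FAIL (|-1-1|=2 > 1)], height=2
  node 40: h_left=-1, h_right=2, diff=3 [FAIL (|-1-2|=3 > 1)], height=3
  node 29: h_left=-1, h_right=3, diff=4 [FAIL (|-1-3|=4 > 1)], height=4
  node 22: h_left=-1, h_right=4, diff=5 [FAIL (|-1-4|=5 > 1)], height=5
  node 17: h_left=-1, h_right=5, diff=6 [FAIL (|-1-5|=6 > 1)], height=6
  node 1: h_left=-1, h_right=6, diff=7 [FAIL (|-1-6|=7 > 1)], height=7
Node 41 violates the condition: |-1 - 1| = 2 > 1.
Result: Not balanced


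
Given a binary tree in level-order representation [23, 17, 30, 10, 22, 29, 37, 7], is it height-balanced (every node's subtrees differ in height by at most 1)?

Tree (level-order array): [23, 17, 30, 10, 22, 29, 37, 7]
Definition: a tree is height-balanced if, at every node, |h(left) - h(right)| <= 1 (empty subtree has height -1).
Bottom-up per-node check:
  node 7: h_left=-1, h_right=-1, diff=0 [OK], height=0
  node 10: h_left=0, h_right=-1, diff=1 [OK], height=1
  node 22: h_left=-1, h_right=-1, diff=0 [OK], height=0
  node 17: h_left=1, h_right=0, diff=1 [OK], height=2
  node 29: h_left=-1, h_right=-1, diff=0 [OK], height=0
  node 37: h_left=-1, h_right=-1, diff=0 [OK], height=0
  node 30: h_left=0, h_right=0, diff=0 [OK], height=1
  node 23: h_left=2, h_right=1, diff=1 [OK], height=3
All nodes satisfy the balance condition.
Result: Balanced


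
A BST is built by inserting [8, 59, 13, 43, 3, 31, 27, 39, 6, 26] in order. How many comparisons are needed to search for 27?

Search path for 27: 8 -> 59 -> 13 -> 43 -> 31 -> 27
Found: True
Comparisons: 6


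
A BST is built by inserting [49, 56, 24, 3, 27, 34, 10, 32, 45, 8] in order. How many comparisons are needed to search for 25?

Search path for 25: 49 -> 24 -> 27
Found: False
Comparisons: 3


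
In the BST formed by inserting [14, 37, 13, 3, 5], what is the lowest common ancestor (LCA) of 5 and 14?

Tree insertion order: [14, 37, 13, 3, 5]
Tree (level-order array): [14, 13, 37, 3, None, None, None, None, 5]
In a BST, the LCA of p=5, q=14 is the first node v on the
root-to-leaf path with p <= v <= q (go left if both < v, right if both > v).
Walk from root:
  at 14: 5 <= 14 <= 14, this is the LCA
LCA = 14


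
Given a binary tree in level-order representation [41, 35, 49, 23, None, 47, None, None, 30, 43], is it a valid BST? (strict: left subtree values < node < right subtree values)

Level-order array: [41, 35, 49, 23, None, 47, None, None, 30, 43]
Validate using subtree bounds (lo, hi): at each node, require lo < value < hi,
then recurse left with hi=value and right with lo=value.
Preorder trace (stopping at first violation):
  at node 41 with bounds (-inf, +inf): OK
  at node 35 with bounds (-inf, 41): OK
  at node 23 with bounds (-inf, 35): OK
  at node 30 with bounds (23, 35): OK
  at node 49 with bounds (41, +inf): OK
  at node 47 with bounds (41, 49): OK
  at node 43 with bounds (41, 47): OK
No violation found at any node.
Result: Valid BST


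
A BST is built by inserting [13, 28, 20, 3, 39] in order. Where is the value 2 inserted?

Starting tree (level order): [13, 3, 28, None, None, 20, 39]
Insertion path: 13 -> 3
Result: insert 2 as left child of 3
Final tree (level order): [13, 3, 28, 2, None, 20, 39]


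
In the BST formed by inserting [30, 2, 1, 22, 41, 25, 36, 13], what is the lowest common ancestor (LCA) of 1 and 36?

Tree insertion order: [30, 2, 1, 22, 41, 25, 36, 13]
Tree (level-order array): [30, 2, 41, 1, 22, 36, None, None, None, 13, 25]
In a BST, the LCA of p=1, q=36 is the first node v on the
root-to-leaf path with p <= v <= q (go left if both < v, right if both > v).
Walk from root:
  at 30: 1 <= 30 <= 36, this is the LCA
LCA = 30


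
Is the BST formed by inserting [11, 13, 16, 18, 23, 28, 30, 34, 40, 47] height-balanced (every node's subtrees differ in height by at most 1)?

Tree (level-order array): [11, None, 13, None, 16, None, 18, None, 23, None, 28, None, 30, None, 34, None, 40, None, 47]
Definition: a tree is height-balanced if, at every node, |h(left) - h(right)| <= 1 (empty subtree has height -1).
Bottom-up per-node check:
  node 47: h_left=-1, h_right=-1, diff=0 [OK], height=0
  node 40: h_left=-1, h_right=0, diff=1 [OK], height=1
  node 34: h_left=-1, h_right=1, diff=2 [FAIL (|-1-1|=2 > 1)], height=2
  node 30: h_left=-1, h_right=2, diff=3 [FAIL (|-1-2|=3 > 1)], height=3
  node 28: h_left=-1, h_right=3, diff=4 [FAIL (|-1-3|=4 > 1)], height=4
  node 23: h_left=-1, h_right=4, diff=5 [FAIL (|-1-4|=5 > 1)], height=5
  node 18: h_left=-1, h_right=5, diff=6 [FAIL (|-1-5|=6 > 1)], height=6
  node 16: h_left=-1, h_right=6, diff=7 [FAIL (|-1-6|=7 > 1)], height=7
  node 13: h_left=-1, h_right=7, diff=8 [FAIL (|-1-7|=8 > 1)], height=8
  node 11: h_left=-1, h_right=8, diff=9 [FAIL (|-1-8|=9 > 1)], height=9
Node 34 violates the condition: |-1 - 1| = 2 > 1.
Result: Not balanced


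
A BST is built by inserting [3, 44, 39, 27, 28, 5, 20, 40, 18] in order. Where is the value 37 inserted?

Starting tree (level order): [3, None, 44, 39, None, 27, 40, 5, 28, None, None, None, 20, None, None, 18]
Insertion path: 3 -> 44 -> 39 -> 27 -> 28
Result: insert 37 as right child of 28
Final tree (level order): [3, None, 44, 39, None, 27, 40, 5, 28, None, None, None, 20, None, 37, 18]


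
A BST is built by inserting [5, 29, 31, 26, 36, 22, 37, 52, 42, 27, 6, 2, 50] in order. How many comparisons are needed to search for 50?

Search path for 50: 5 -> 29 -> 31 -> 36 -> 37 -> 52 -> 42 -> 50
Found: True
Comparisons: 8


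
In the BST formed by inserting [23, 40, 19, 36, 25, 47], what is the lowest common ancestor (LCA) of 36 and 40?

Tree insertion order: [23, 40, 19, 36, 25, 47]
Tree (level-order array): [23, 19, 40, None, None, 36, 47, 25]
In a BST, the LCA of p=36, q=40 is the first node v on the
root-to-leaf path with p <= v <= q (go left if both < v, right if both > v).
Walk from root:
  at 23: both 36 and 40 > 23, go right
  at 40: 36 <= 40 <= 40, this is the LCA
LCA = 40


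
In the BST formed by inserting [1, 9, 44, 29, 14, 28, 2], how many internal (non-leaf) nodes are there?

Tree built from: [1, 9, 44, 29, 14, 28, 2]
Tree (level-order array): [1, None, 9, 2, 44, None, None, 29, None, 14, None, None, 28]
Rule: An internal node has at least one child.
Per-node child counts:
  node 1: 1 child(ren)
  node 9: 2 child(ren)
  node 2: 0 child(ren)
  node 44: 1 child(ren)
  node 29: 1 child(ren)
  node 14: 1 child(ren)
  node 28: 0 child(ren)
Matching nodes: [1, 9, 44, 29, 14]
Count of internal (non-leaf) nodes: 5


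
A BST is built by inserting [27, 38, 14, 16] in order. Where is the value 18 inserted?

Starting tree (level order): [27, 14, 38, None, 16]
Insertion path: 27 -> 14 -> 16
Result: insert 18 as right child of 16
Final tree (level order): [27, 14, 38, None, 16, None, None, None, 18]


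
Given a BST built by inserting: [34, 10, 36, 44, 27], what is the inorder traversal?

Tree insertion order: [34, 10, 36, 44, 27]
Tree (level-order array): [34, 10, 36, None, 27, None, 44]
Inorder traversal: [10, 27, 34, 36, 44]


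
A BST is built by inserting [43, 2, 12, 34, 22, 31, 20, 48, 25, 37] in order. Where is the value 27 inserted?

Starting tree (level order): [43, 2, 48, None, 12, None, None, None, 34, 22, 37, 20, 31, None, None, None, None, 25]
Insertion path: 43 -> 2 -> 12 -> 34 -> 22 -> 31 -> 25
Result: insert 27 as right child of 25
Final tree (level order): [43, 2, 48, None, 12, None, None, None, 34, 22, 37, 20, 31, None, None, None, None, 25, None, None, 27]


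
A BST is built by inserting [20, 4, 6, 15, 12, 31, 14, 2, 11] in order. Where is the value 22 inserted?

Starting tree (level order): [20, 4, 31, 2, 6, None, None, None, None, None, 15, 12, None, 11, 14]
Insertion path: 20 -> 31
Result: insert 22 as left child of 31
Final tree (level order): [20, 4, 31, 2, 6, 22, None, None, None, None, 15, None, None, 12, None, 11, 14]


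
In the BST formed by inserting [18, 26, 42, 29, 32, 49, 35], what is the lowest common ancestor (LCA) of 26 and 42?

Tree insertion order: [18, 26, 42, 29, 32, 49, 35]
Tree (level-order array): [18, None, 26, None, 42, 29, 49, None, 32, None, None, None, 35]
In a BST, the LCA of p=26, q=42 is the first node v on the
root-to-leaf path with p <= v <= q (go left if both < v, right if both > v).
Walk from root:
  at 18: both 26 and 42 > 18, go right
  at 26: 26 <= 26 <= 42, this is the LCA
LCA = 26


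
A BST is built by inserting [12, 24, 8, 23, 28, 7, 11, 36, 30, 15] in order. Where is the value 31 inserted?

Starting tree (level order): [12, 8, 24, 7, 11, 23, 28, None, None, None, None, 15, None, None, 36, None, None, 30]
Insertion path: 12 -> 24 -> 28 -> 36 -> 30
Result: insert 31 as right child of 30
Final tree (level order): [12, 8, 24, 7, 11, 23, 28, None, None, None, None, 15, None, None, 36, None, None, 30, None, None, 31]


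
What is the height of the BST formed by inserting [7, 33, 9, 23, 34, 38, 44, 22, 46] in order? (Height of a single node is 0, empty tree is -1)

Insertion order: [7, 33, 9, 23, 34, 38, 44, 22, 46]
Tree (level-order array): [7, None, 33, 9, 34, None, 23, None, 38, 22, None, None, 44, None, None, None, 46]
Compute height bottom-up (empty subtree = -1):
  height(22) = 1 + max(-1, -1) = 0
  height(23) = 1 + max(0, -1) = 1
  height(9) = 1 + max(-1, 1) = 2
  height(46) = 1 + max(-1, -1) = 0
  height(44) = 1 + max(-1, 0) = 1
  height(38) = 1 + max(-1, 1) = 2
  height(34) = 1 + max(-1, 2) = 3
  height(33) = 1 + max(2, 3) = 4
  height(7) = 1 + max(-1, 4) = 5
Height = 5


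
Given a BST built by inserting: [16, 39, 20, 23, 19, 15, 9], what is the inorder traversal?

Tree insertion order: [16, 39, 20, 23, 19, 15, 9]
Tree (level-order array): [16, 15, 39, 9, None, 20, None, None, None, 19, 23]
Inorder traversal: [9, 15, 16, 19, 20, 23, 39]


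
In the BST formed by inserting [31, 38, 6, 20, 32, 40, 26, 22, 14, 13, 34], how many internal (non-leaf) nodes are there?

Tree built from: [31, 38, 6, 20, 32, 40, 26, 22, 14, 13, 34]
Tree (level-order array): [31, 6, 38, None, 20, 32, 40, 14, 26, None, 34, None, None, 13, None, 22]
Rule: An internal node has at least one child.
Per-node child counts:
  node 31: 2 child(ren)
  node 6: 1 child(ren)
  node 20: 2 child(ren)
  node 14: 1 child(ren)
  node 13: 0 child(ren)
  node 26: 1 child(ren)
  node 22: 0 child(ren)
  node 38: 2 child(ren)
  node 32: 1 child(ren)
  node 34: 0 child(ren)
  node 40: 0 child(ren)
Matching nodes: [31, 6, 20, 14, 26, 38, 32]
Count of internal (non-leaf) nodes: 7


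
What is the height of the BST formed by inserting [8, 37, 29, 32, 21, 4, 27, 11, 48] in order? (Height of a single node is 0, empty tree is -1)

Insertion order: [8, 37, 29, 32, 21, 4, 27, 11, 48]
Tree (level-order array): [8, 4, 37, None, None, 29, 48, 21, 32, None, None, 11, 27]
Compute height bottom-up (empty subtree = -1):
  height(4) = 1 + max(-1, -1) = 0
  height(11) = 1 + max(-1, -1) = 0
  height(27) = 1 + max(-1, -1) = 0
  height(21) = 1 + max(0, 0) = 1
  height(32) = 1 + max(-1, -1) = 0
  height(29) = 1 + max(1, 0) = 2
  height(48) = 1 + max(-1, -1) = 0
  height(37) = 1 + max(2, 0) = 3
  height(8) = 1 + max(0, 3) = 4
Height = 4


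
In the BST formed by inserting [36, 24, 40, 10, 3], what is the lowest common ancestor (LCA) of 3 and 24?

Tree insertion order: [36, 24, 40, 10, 3]
Tree (level-order array): [36, 24, 40, 10, None, None, None, 3]
In a BST, the LCA of p=3, q=24 is the first node v on the
root-to-leaf path with p <= v <= q (go left if both < v, right if both > v).
Walk from root:
  at 36: both 3 and 24 < 36, go left
  at 24: 3 <= 24 <= 24, this is the LCA
LCA = 24


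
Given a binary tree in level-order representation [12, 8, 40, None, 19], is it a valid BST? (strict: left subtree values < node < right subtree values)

Level-order array: [12, 8, 40, None, 19]
Validate using subtree bounds (lo, hi): at each node, require lo < value < hi,
then recurse left with hi=value and right with lo=value.
Preorder trace (stopping at first violation):
  at node 12 with bounds (-inf, +inf): OK
  at node 8 with bounds (-inf, 12): OK
  at node 19 with bounds (8, 12): VIOLATION
Node 19 violates its bound: not (8 < 19 < 12).
Result: Not a valid BST


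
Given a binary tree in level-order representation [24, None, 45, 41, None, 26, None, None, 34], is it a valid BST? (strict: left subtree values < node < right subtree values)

Level-order array: [24, None, 45, 41, None, 26, None, None, 34]
Validate using subtree bounds (lo, hi): at each node, require lo < value < hi,
then recurse left with hi=value and right with lo=value.
Preorder trace (stopping at first violation):
  at node 24 with bounds (-inf, +inf): OK
  at node 45 with bounds (24, +inf): OK
  at node 41 with bounds (24, 45): OK
  at node 26 with bounds (24, 41): OK
  at node 34 with bounds (26, 41): OK
No violation found at any node.
Result: Valid BST


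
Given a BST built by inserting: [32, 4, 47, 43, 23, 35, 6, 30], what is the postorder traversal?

Tree insertion order: [32, 4, 47, 43, 23, 35, 6, 30]
Tree (level-order array): [32, 4, 47, None, 23, 43, None, 6, 30, 35]
Postorder traversal: [6, 30, 23, 4, 35, 43, 47, 32]


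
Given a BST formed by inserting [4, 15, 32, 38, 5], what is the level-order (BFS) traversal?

Tree insertion order: [4, 15, 32, 38, 5]
Tree (level-order array): [4, None, 15, 5, 32, None, None, None, 38]
BFS from the root, enqueuing left then right child of each popped node:
  queue [4] -> pop 4, enqueue [15], visited so far: [4]
  queue [15] -> pop 15, enqueue [5, 32], visited so far: [4, 15]
  queue [5, 32] -> pop 5, enqueue [none], visited so far: [4, 15, 5]
  queue [32] -> pop 32, enqueue [38], visited so far: [4, 15, 5, 32]
  queue [38] -> pop 38, enqueue [none], visited so far: [4, 15, 5, 32, 38]
Result: [4, 15, 5, 32, 38]


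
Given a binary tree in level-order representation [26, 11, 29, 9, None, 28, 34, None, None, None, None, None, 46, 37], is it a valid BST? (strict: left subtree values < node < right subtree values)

Level-order array: [26, 11, 29, 9, None, 28, 34, None, None, None, None, None, 46, 37]
Validate using subtree bounds (lo, hi): at each node, require lo < value < hi,
then recurse left with hi=value and right with lo=value.
Preorder trace (stopping at first violation):
  at node 26 with bounds (-inf, +inf): OK
  at node 11 with bounds (-inf, 26): OK
  at node 9 with bounds (-inf, 11): OK
  at node 29 with bounds (26, +inf): OK
  at node 28 with bounds (26, 29): OK
  at node 34 with bounds (29, +inf): OK
  at node 46 with bounds (34, +inf): OK
  at node 37 with bounds (34, 46): OK
No violation found at any node.
Result: Valid BST


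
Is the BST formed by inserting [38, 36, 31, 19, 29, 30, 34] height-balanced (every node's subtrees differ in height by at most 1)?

Tree (level-order array): [38, 36, None, 31, None, 19, 34, None, 29, None, None, None, 30]
Definition: a tree is height-balanced if, at every node, |h(left) - h(right)| <= 1 (empty subtree has height -1).
Bottom-up per-node check:
  node 30: h_left=-1, h_right=-1, diff=0 [OK], height=0
  node 29: h_left=-1, h_right=0, diff=1 [OK], height=1
  node 19: h_left=-1, h_right=1, diff=2 [FAIL (|-1-1|=2 > 1)], height=2
  node 34: h_left=-1, h_right=-1, diff=0 [OK], height=0
  node 31: h_left=2, h_right=0, diff=2 [FAIL (|2-0|=2 > 1)], height=3
  node 36: h_left=3, h_right=-1, diff=4 [FAIL (|3--1|=4 > 1)], height=4
  node 38: h_left=4, h_right=-1, diff=5 [FAIL (|4--1|=5 > 1)], height=5
Node 19 violates the condition: |-1 - 1| = 2 > 1.
Result: Not balanced


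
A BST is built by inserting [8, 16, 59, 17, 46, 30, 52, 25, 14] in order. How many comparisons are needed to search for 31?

Search path for 31: 8 -> 16 -> 59 -> 17 -> 46 -> 30
Found: False
Comparisons: 6


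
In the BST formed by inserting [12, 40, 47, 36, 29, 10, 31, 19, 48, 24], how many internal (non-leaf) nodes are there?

Tree built from: [12, 40, 47, 36, 29, 10, 31, 19, 48, 24]
Tree (level-order array): [12, 10, 40, None, None, 36, 47, 29, None, None, 48, 19, 31, None, None, None, 24]
Rule: An internal node has at least one child.
Per-node child counts:
  node 12: 2 child(ren)
  node 10: 0 child(ren)
  node 40: 2 child(ren)
  node 36: 1 child(ren)
  node 29: 2 child(ren)
  node 19: 1 child(ren)
  node 24: 0 child(ren)
  node 31: 0 child(ren)
  node 47: 1 child(ren)
  node 48: 0 child(ren)
Matching nodes: [12, 40, 36, 29, 19, 47]
Count of internal (non-leaf) nodes: 6


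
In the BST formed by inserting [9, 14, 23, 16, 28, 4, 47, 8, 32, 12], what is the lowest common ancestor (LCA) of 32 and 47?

Tree insertion order: [9, 14, 23, 16, 28, 4, 47, 8, 32, 12]
Tree (level-order array): [9, 4, 14, None, 8, 12, 23, None, None, None, None, 16, 28, None, None, None, 47, 32]
In a BST, the LCA of p=32, q=47 is the first node v on the
root-to-leaf path with p <= v <= q (go left if both < v, right if both > v).
Walk from root:
  at 9: both 32 and 47 > 9, go right
  at 14: both 32 and 47 > 14, go right
  at 23: both 32 and 47 > 23, go right
  at 28: both 32 and 47 > 28, go right
  at 47: 32 <= 47 <= 47, this is the LCA
LCA = 47


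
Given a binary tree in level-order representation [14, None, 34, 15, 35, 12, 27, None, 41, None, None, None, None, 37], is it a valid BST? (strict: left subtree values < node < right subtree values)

Level-order array: [14, None, 34, 15, 35, 12, 27, None, 41, None, None, None, None, 37]
Validate using subtree bounds (lo, hi): at each node, require lo < value < hi,
then recurse left with hi=value and right with lo=value.
Preorder trace (stopping at first violation):
  at node 14 with bounds (-inf, +inf): OK
  at node 34 with bounds (14, +inf): OK
  at node 15 with bounds (14, 34): OK
  at node 12 with bounds (14, 15): VIOLATION
Node 12 violates its bound: not (14 < 12 < 15).
Result: Not a valid BST


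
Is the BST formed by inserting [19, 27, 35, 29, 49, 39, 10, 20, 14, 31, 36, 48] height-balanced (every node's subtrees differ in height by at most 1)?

Tree (level-order array): [19, 10, 27, None, 14, 20, 35, None, None, None, None, 29, 49, None, 31, 39, None, None, None, 36, 48]
Definition: a tree is height-balanced if, at every node, |h(left) - h(right)| <= 1 (empty subtree has height -1).
Bottom-up per-node check:
  node 14: h_left=-1, h_right=-1, diff=0 [OK], height=0
  node 10: h_left=-1, h_right=0, diff=1 [OK], height=1
  node 20: h_left=-1, h_right=-1, diff=0 [OK], height=0
  node 31: h_left=-1, h_right=-1, diff=0 [OK], height=0
  node 29: h_left=-1, h_right=0, diff=1 [OK], height=1
  node 36: h_left=-1, h_right=-1, diff=0 [OK], height=0
  node 48: h_left=-1, h_right=-1, diff=0 [OK], height=0
  node 39: h_left=0, h_right=0, diff=0 [OK], height=1
  node 49: h_left=1, h_right=-1, diff=2 [FAIL (|1--1|=2 > 1)], height=2
  node 35: h_left=1, h_right=2, diff=1 [OK], height=3
  node 27: h_left=0, h_right=3, diff=3 [FAIL (|0-3|=3 > 1)], height=4
  node 19: h_left=1, h_right=4, diff=3 [FAIL (|1-4|=3 > 1)], height=5
Node 49 violates the condition: |1 - -1| = 2 > 1.
Result: Not balanced


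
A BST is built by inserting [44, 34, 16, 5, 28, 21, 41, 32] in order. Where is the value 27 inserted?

Starting tree (level order): [44, 34, None, 16, 41, 5, 28, None, None, None, None, 21, 32]
Insertion path: 44 -> 34 -> 16 -> 28 -> 21
Result: insert 27 as right child of 21
Final tree (level order): [44, 34, None, 16, 41, 5, 28, None, None, None, None, 21, 32, None, 27]


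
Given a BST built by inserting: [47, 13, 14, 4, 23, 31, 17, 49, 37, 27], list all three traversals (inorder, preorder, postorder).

Tree insertion order: [47, 13, 14, 4, 23, 31, 17, 49, 37, 27]
Tree (level-order array): [47, 13, 49, 4, 14, None, None, None, None, None, 23, 17, 31, None, None, 27, 37]
Inorder (L, root, R): [4, 13, 14, 17, 23, 27, 31, 37, 47, 49]
Preorder (root, L, R): [47, 13, 4, 14, 23, 17, 31, 27, 37, 49]
Postorder (L, R, root): [4, 17, 27, 37, 31, 23, 14, 13, 49, 47]


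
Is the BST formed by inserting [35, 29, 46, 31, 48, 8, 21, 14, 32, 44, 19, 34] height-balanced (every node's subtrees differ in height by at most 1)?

Tree (level-order array): [35, 29, 46, 8, 31, 44, 48, None, 21, None, 32, None, None, None, None, 14, None, None, 34, None, 19]
Definition: a tree is height-balanced if, at every node, |h(left) - h(right)| <= 1 (empty subtree has height -1).
Bottom-up per-node check:
  node 19: h_left=-1, h_right=-1, diff=0 [OK], height=0
  node 14: h_left=-1, h_right=0, diff=1 [OK], height=1
  node 21: h_left=1, h_right=-1, diff=2 [FAIL (|1--1|=2 > 1)], height=2
  node 8: h_left=-1, h_right=2, diff=3 [FAIL (|-1-2|=3 > 1)], height=3
  node 34: h_left=-1, h_right=-1, diff=0 [OK], height=0
  node 32: h_left=-1, h_right=0, diff=1 [OK], height=1
  node 31: h_left=-1, h_right=1, diff=2 [FAIL (|-1-1|=2 > 1)], height=2
  node 29: h_left=3, h_right=2, diff=1 [OK], height=4
  node 44: h_left=-1, h_right=-1, diff=0 [OK], height=0
  node 48: h_left=-1, h_right=-1, diff=0 [OK], height=0
  node 46: h_left=0, h_right=0, diff=0 [OK], height=1
  node 35: h_left=4, h_right=1, diff=3 [FAIL (|4-1|=3 > 1)], height=5
Node 21 violates the condition: |1 - -1| = 2 > 1.
Result: Not balanced


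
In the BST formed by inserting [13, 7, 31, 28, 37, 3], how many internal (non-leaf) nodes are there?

Tree built from: [13, 7, 31, 28, 37, 3]
Tree (level-order array): [13, 7, 31, 3, None, 28, 37]
Rule: An internal node has at least one child.
Per-node child counts:
  node 13: 2 child(ren)
  node 7: 1 child(ren)
  node 3: 0 child(ren)
  node 31: 2 child(ren)
  node 28: 0 child(ren)
  node 37: 0 child(ren)
Matching nodes: [13, 7, 31]
Count of internal (non-leaf) nodes: 3


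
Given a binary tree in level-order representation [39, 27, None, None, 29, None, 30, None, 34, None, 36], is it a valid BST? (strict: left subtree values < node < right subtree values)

Level-order array: [39, 27, None, None, 29, None, 30, None, 34, None, 36]
Validate using subtree bounds (lo, hi): at each node, require lo < value < hi,
then recurse left with hi=value and right with lo=value.
Preorder trace (stopping at first violation):
  at node 39 with bounds (-inf, +inf): OK
  at node 27 with bounds (-inf, 39): OK
  at node 29 with bounds (27, 39): OK
  at node 30 with bounds (29, 39): OK
  at node 34 with bounds (30, 39): OK
  at node 36 with bounds (34, 39): OK
No violation found at any node.
Result: Valid BST


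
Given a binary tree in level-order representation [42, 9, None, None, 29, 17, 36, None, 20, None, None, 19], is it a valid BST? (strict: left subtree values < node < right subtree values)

Level-order array: [42, 9, None, None, 29, 17, 36, None, 20, None, None, 19]
Validate using subtree bounds (lo, hi): at each node, require lo < value < hi,
then recurse left with hi=value and right with lo=value.
Preorder trace (stopping at first violation):
  at node 42 with bounds (-inf, +inf): OK
  at node 9 with bounds (-inf, 42): OK
  at node 29 with bounds (9, 42): OK
  at node 17 with bounds (9, 29): OK
  at node 20 with bounds (17, 29): OK
  at node 19 with bounds (17, 20): OK
  at node 36 with bounds (29, 42): OK
No violation found at any node.
Result: Valid BST


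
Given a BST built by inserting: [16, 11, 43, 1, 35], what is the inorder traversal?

Tree insertion order: [16, 11, 43, 1, 35]
Tree (level-order array): [16, 11, 43, 1, None, 35]
Inorder traversal: [1, 11, 16, 35, 43]


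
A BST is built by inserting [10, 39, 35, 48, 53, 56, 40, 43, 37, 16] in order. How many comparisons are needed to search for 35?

Search path for 35: 10 -> 39 -> 35
Found: True
Comparisons: 3


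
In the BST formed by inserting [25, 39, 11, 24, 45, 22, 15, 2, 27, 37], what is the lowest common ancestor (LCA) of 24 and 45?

Tree insertion order: [25, 39, 11, 24, 45, 22, 15, 2, 27, 37]
Tree (level-order array): [25, 11, 39, 2, 24, 27, 45, None, None, 22, None, None, 37, None, None, 15]
In a BST, the LCA of p=24, q=45 is the first node v on the
root-to-leaf path with p <= v <= q (go left if both < v, right if both > v).
Walk from root:
  at 25: 24 <= 25 <= 45, this is the LCA
LCA = 25


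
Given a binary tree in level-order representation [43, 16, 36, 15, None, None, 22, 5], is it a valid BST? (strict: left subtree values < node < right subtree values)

Level-order array: [43, 16, 36, 15, None, None, 22, 5]
Validate using subtree bounds (lo, hi): at each node, require lo < value < hi,
then recurse left with hi=value and right with lo=value.
Preorder trace (stopping at first violation):
  at node 43 with bounds (-inf, +inf): OK
  at node 16 with bounds (-inf, 43): OK
  at node 15 with bounds (-inf, 16): OK
  at node 5 with bounds (-inf, 15): OK
  at node 36 with bounds (43, +inf): VIOLATION
Node 36 violates its bound: not (43 < 36 < +inf).
Result: Not a valid BST


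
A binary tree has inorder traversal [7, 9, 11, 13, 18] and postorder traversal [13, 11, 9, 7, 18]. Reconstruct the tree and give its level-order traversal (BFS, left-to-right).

Inorder:   [7, 9, 11, 13, 18]
Postorder: [13, 11, 9, 7, 18]
Algorithm: postorder visits root last, so walk postorder right-to-left;
each value is the root of the current inorder slice — split it at that
value, recurse on the right subtree first, then the left.
Recursive splits:
  root=18; inorder splits into left=[7, 9, 11, 13], right=[]
  root=7; inorder splits into left=[], right=[9, 11, 13]
  root=9; inorder splits into left=[], right=[11, 13]
  root=11; inorder splits into left=[], right=[13]
  root=13; inorder splits into left=[], right=[]
Reconstructed level-order: [18, 7, 9, 11, 13]


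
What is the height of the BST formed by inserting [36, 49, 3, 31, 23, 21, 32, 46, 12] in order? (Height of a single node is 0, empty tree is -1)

Insertion order: [36, 49, 3, 31, 23, 21, 32, 46, 12]
Tree (level-order array): [36, 3, 49, None, 31, 46, None, 23, 32, None, None, 21, None, None, None, 12]
Compute height bottom-up (empty subtree = -1):
  height(12) = 1 + max(-1, -1) = 0
  height(21) = 1 + max(0, -1) = 1
  height(23) = 1 + max(1, -1) = 2
  height(32) = 1 + max(-1, -1) = 0
  height(31) = 1 + max(2, 0) = 3
  height(3) = 1 + max(-1, 3) = 4
  height(46) = 1 + max(-1, -1) = 0
  height(49) = 1 + max(0, -1) = 1
  height(36) = 1 + max(4, 1) = 5
Height = 5


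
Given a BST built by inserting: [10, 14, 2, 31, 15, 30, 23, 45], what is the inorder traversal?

Tree insertion order: [10, 14, 2, 31, 15, 30, 23, 45]
Tree (level-order array): [10, 2, 14, None, None, None, 31, 15, 45, None, 30, None, None, 23]
Inorder traversal: [2, 10, 14, 15, 23, 30, 31, 45]


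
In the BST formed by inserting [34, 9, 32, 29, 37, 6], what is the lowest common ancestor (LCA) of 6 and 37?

Tree insertion order: [34, 9, 32, 29, 37, 6]
Tree (level-order array): [34, 9, 37, 6, 32, None, None, None, None, 29]
In a BST, the LCA of p=6, q=37 is the first node v on the
root-to-leaf path with p <= v <= q (go left if both < v, right if both > v).
Walk from root:
  at 34: 6 <= 34 <= 37, this is the LCA
LCA = 34


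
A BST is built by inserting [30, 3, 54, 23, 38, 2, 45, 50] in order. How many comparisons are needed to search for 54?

Search path for 54: 30 -> 54
Found: True
Comparisons: 2


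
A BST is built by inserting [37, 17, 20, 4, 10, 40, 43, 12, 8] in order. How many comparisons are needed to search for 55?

Search path for 55: 37 -> 40 -> 43
Found: False
Comparisons: 3


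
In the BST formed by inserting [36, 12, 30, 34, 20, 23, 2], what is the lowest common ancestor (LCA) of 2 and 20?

Tree insertion order: [36, 12, 30, 34, 20, 23, 2]
Tree (level-order array): [36, 12, None, 2, 30, None, None, 20, 34, None, 23]
In a BST, the LCA of p=2, q=20 is the first node v on the
root-to-leaf path with p <= v <= q (go left if both < v, right if both > v).
Walk from root:
  at 36: both 2 and 20 < 36, go left
  at 12: 2 <= 12 <= 20, this is the LCA
LCA = 12


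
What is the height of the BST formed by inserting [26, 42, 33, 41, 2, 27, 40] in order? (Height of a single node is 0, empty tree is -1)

Insertion order: [26, 42, 33, 41, 2, 27, 40]
Tree (level-order array): [26, 2, 42, None, None, 33, None, 27, 41, None, None, 40]
Compute height bottom-up (empty subtree = -1):
  height(2) = 1 + max(-1, -1) = 0
  height(27) = 1 + max(-1, -1) = 0
  height(40) = 1 + max(-1, -1) = 0
  height(41) = 1 + max(0, -1) = 1
  height(33) = 1 + max(0, 1) = 2
  height(42) = 1 + max(2, -1) = 3
  height(26) = 1 + max(0, 3) = 4
Height = 4


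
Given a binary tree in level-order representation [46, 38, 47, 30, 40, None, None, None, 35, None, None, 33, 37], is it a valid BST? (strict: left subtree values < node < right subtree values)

Level-order array: [46, 38, 47, 30, 40, None, None, None, 35, None, None, 33, 37]
Validate using subtree bounds (lo, hi): at each node, require lo < value < hi,
then recurse left with hi=value and right with lo=value.
Preorder trace (stopping at first violation):
  at node 46 with bounds (-inf, +inf): OK
  at node 38 with bounds (-inf, 46): OK
  at node 30 with bounds (-inf, 38): OK
  at node 35 with bounds (30, 38): OK
  at node 33 with bounds (30, 35): OK
  at node 37 with bounds (35, 38): OK
  at node 40 with bounds (38, 46): OK
  at node 47 with bounds (46, +inf): OK
No violation found at any node.
Result: Valid BST


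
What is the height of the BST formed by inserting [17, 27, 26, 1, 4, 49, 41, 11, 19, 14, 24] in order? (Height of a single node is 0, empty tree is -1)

Insertion order: [17, 27, 26, 1, 4, 49, 41, 11, 19, 14, 24]
Tree (level-order array): [17, 1, 27, None, 4, 26, 49, None, 11, 19, None, 41, None, None, 14, None, 24]
Compute height bottom-up (empty subtree = -1):
  height(14) = 1 + max(-1, -1) = 0
  height(11) = 1 + max(-1, 0) = 1
  height(4) = 1 + max(-1, 1) = 2
  height(1) = 1 + max(-1, 2) = 3
  height(24) = 1 + max(-1, -1) = 0
  height(19) = 1 + max(-1, 0) = 1
  height(26) = 1 + max(1, -1) = 2
  height(41) = 1 + max(-1, -1) = 0
  height(49) = 1 + max(0, -1) = 1
  height(27) = 1 + max(2, 1) = 3
  height(17) = 1 + max(3, 3) = 4
Height = 4


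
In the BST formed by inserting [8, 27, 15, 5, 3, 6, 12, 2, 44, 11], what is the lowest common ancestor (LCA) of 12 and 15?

Tree insertion order: [8, 27, 15, 5, 3, 6, 12, 2, 44, 11]
Tree (level-order array): [8, 5, 27, 3, 6, 15, 44, 2, None, None, None, 12, None, None, None, None, None, 11]
In a BST, the LCA of p=12, q=15 is the first node v on the
root-to-leaf path with p <= v <= q (go left if both < v, right if both > v).
Walk from root:
  at 8: both 12 and 15 > 8, go right
  at 27: both 12 and 15 < 27, go left
  at 15: 12 <= 15 <= 15, this is the LCA
LCA = 15


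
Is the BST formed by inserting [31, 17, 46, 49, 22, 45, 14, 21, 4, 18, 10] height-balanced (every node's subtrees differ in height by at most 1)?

Tree (level-order array): [31, 17, 46, 14, 22, 45, 49, 4, None, 21, None, None, None, None, None, None, 10, 18]
Definition: a tree is height-balanced if, at every node, |h(left) - h(right)| <= 1 (empty subtree has height -1).
Bottom-up per-node check:
  node 10: h_left=-1, h_right=-1, diff=0 [OK], height=0
  node 4: h_left=-1, h_right=0, diff=1 [OK], height=1
  node 14: h_left=1, h_right=-1, diff=2 [FAIL (|1--1|=2 > 1)], height=2
  node 18: h_left=-1, h_right=-1, diff=0 [OK], height=0
  node 21: h_left=0, h_right=-1, diff=1 [OK], height=1
  node 22: h_left=1, h_right=-1, diff=2 [FAIL (|1--1|=2 > 1)], height=2
  node 17: h_left=2, h_right=2, diff=0 [OK], height=3
  node 45: h_left=-1, h_right=-1, diff=0 [OK], height=0
  node 49: h_left=-1, h_right=-1, diff=0 [OK], height=0
  node 46: h_left=0, h_right=0, diff=0 [OK], height=1
  node 31: h_left=3, h_right=1, diff=2 [FAIL (|3-1|=2 > 1)], height=4
Node 14 violates the condition: |1 - -1| = 2 > 1.
Result: Not balanced


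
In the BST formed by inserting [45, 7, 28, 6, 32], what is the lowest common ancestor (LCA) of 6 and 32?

Tree insertion order: [45, 7, 28, 6, 32]
Tree (level-order array): [45, 7, None, 6, 28, None, None, None, 32]
In a BST, the LCA of p=6, q=32 is the first node v on the
root-to-leaf path with p <= v <= q (go left if both < v, right if both > v).
Walk from root:
  at 45: both 6 and 32 < 45, go left
  at 7: 6 <= 7 <= 32, this is the LCA
LCA = 7


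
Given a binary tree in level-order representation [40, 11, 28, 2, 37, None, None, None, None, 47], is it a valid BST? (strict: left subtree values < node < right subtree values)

Level-order array: [40, 11, 28, 2, 37, None, None, None, None, 47]
Validate using subtree bounds (lo, hi): at each node, require lo < value < hi,
then recurse left with hi=value and right with lo=value.
Preorder trace (stopping at first violation):
  at node 40 with bounds (-inf, +inf): OK
  at node 11 with bounds (-inf, 40): OK
  at node 2 with bounds (-inf, 11): OK
  at node 37 with bounds (11, 40): OK
  at node 47 with bounds (11, 37): VIOLATION
Node 47 violates its bound: not (11 < 47 < 37).
Result: Not a valid BST


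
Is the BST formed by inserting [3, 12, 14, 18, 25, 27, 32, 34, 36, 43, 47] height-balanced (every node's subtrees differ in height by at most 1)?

Tree (level-order array): [3, None, 12, None, 14, None, 18, None, 25, None, 27, None, 32, None, 34, None, 36, None, 43, None, 47]
Definition: a tree is height-balanced if, at every node, |h(left) - h(right)| <= 1 (empty subtree has height -1).
Bottom-up per-node check:
  node 47: h_left=-1, h_right=-1, diff=0 [OK], height=0
  node 43: h_left=-1, h_right=0, diff=1 [OK], height=1
  node 36: h_left=-1, h_right=1, diff=2 [FAIL (|-1-1|=2 > 1)], height=2
  node 34: h_left=-1, h_right=2, diff=3 [FAIL (|-1-2|=3 > 1)], height=3
  node 32: h_left=-1, h_right=3, diff=4 [FAIL (|-1-3|=4 > 1)], height=4
  node 27: h_left=-1, h_right=4, diff=5 [FAIL (|-1-4|=5 > 1)], height=5
  node 25: h_left=-1, h_right=5, diff=6 [FAIL (|-1-5|=6 > 1)], height=6
  node 18: h_left=-1, h_right=6, diff=7 [FAIL (|-1-6|=7 > 1)], height=7
  node 14: h_left=-1, h_right=7, diff=8 [FAIL (|-1-7|=8 > 1)], height=8
  node 12: h_left=-1, h_right=8, diff=9 [FAIL (|-1-8|=9 > 1)], height=9
  node 3: h_left=-1, h_right=9, diff=10 [FAIL (|-1-9|=10 > 1)], height=10
Node 36 violates the condition: |-1 - 1| = 2 > 1.
Result: Not balanced


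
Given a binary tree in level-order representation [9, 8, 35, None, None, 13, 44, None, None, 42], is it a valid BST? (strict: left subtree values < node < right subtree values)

Level-order array: [9, 8, 35, None, None, 13, 44, None, None, 42]
Validate using subtree bounds (lo, hi): at each node, require lo < value < hi,
then recurse left with hi=value and right with lo=value.
Preorder trace (stopping at first violation):
  at node 9 with bounds (-inf, +inf): OK
  at node 8 with bounds (-inf, 9): OK
  at node 35 with bounds (9, +inf): OK
  at node 13 with bounds (9, 35): OK
  at node 44 with bounds (35, +inf): OK
  at node 42 with bounds (35, 44): OK
No violation found at any node.
Result: Valid BST
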